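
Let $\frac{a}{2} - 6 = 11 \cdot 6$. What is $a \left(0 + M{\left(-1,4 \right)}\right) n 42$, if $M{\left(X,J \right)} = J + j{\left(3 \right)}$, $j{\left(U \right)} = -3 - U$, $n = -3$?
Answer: $36288$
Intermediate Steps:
$M{\left(X,J \right)} = -6 + J$ ($M{\left(X,J \right)} = J - 6 = -6 + J$)
$a = 144$ ($a = 12 + 2 \cdot 11 \cdot 6 = 12 + 2 \cdot 66 = 12 + 132 = 144$)
$a \left(0 + M{\left(-1,4 \right)}\right) n 42 = 144 \left(0 + \left(-6 + 4\right)\right) \left(-3\right) 42 = 144 \left(0 - 2\right) \left(-3\right) 42 = 144 \left(\left(-2\right) \left(-3\right)\right) 42 = 144 \cdot 6 \cdot 42 = 864 \cdot 42 = 36288$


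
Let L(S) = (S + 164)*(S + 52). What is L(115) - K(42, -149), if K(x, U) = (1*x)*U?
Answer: 52851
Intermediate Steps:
L(S) = (52 + S)*(164 + S) (L(S) = (164 + S)*(52 + S) = (52 + S)*(164 + S))
K(x, U) = U*x (K(x, U) = x*U = U*x)
L(115) - K(42, -149) = (8528 + 115² + 216*115) - (-149)*42 = (8528 + 13225 + 24840) - 1*(-6258) = 46593 + 6258 = 52851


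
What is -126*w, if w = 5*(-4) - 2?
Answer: 2772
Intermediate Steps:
w = -22 (w = -20 - 2 = -22)
-126*w = -126*(-22) = 2772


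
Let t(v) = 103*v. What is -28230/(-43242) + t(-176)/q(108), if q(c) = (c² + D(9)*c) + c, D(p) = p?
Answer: -8835997/11480751 ≈ -0.76964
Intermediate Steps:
q(c) = c² + 10*c (q(c) = (c² + 9*c) + c = c² + 10*c)
-28230/(-43242) + t(-176)/q(108) = -28230/(-43242) + (103*(-176))/((108*(10 + 108))) = -28230*(-1/43242) - 18128/(108*118) = 4705/7207 - 18128/12744 = 4705/7207 - 18128*1/12744 = 4705/7207 - 2266/1593 = -8835997/11480751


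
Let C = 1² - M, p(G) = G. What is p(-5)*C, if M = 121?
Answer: 600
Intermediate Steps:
C = -120 (C = 1² - 1*121 = 1 - 121 = -120)
p(-5)*C = -5*(-120) = 600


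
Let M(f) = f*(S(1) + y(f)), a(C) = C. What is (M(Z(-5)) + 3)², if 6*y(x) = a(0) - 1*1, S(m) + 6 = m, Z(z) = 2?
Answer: 484/9 ≈ 53.778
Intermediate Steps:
S(m) = -6 + m
y(x) = -⅙ (y(x) = (0 - 1*1)/6 = (0 - 1)/6 = (⅙)*(-1) = -⅙)
M(f) = -31*f/6 (M(f) = f*((-6 + 1) - ⅙) = f*(-5 - ⅙) = f*(-31/6) = -31*f/6)
(M(Z(-5)) + 3)² = (-31/6*2 + 3)² = (-31/3 + 3)² = (-22/3)² = 484/9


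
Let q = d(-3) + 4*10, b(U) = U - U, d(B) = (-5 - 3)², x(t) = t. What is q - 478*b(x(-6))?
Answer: 104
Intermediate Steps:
d(B) = 64 (d(B) = (-8)² = 64)
b(U) = 0
q = 104 (q = 64 + 4*10 = 64 + 40 = 104)
q - 478*b(x(-6)) = 104 - 478*0 = 104 + 0 = 104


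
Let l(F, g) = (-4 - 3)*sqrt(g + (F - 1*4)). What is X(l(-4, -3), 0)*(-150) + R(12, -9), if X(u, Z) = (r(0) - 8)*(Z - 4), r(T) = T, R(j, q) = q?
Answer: -4809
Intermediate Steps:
l(F, g) = -7*sqrt(-4 + F + g) (l(F, g) = -7*sqrt(g + (F - 4)) = -7*sqrt(g + (-4 + F)) = -7*sqrt(-4 + F + g))
X(u, Z) = 32 - 8*Z (X(u, Z) = (0 - 8)*(Z - 4) = -8*(-4 + Z) = 32 - 8*Z)
X(l(-4, -3), 0)*(-150) + R(12, -9) = (32 - 8*0)*(-150) - 9 = (32 + 0)*(-150) - 9 = 32*(-150) - 9 = -4800 - 9 = -4809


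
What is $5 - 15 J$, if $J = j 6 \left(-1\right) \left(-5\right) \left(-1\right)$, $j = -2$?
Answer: $-895$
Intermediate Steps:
$J = 60$ ($J = - 2 \cdot 6 \left(-1\right) \left(-5\right) \left(-1\right) = - 2 \left(\left(-6\right) \left(-5\right)\right) \left(-1\right) = \left(-2\right) 30 \left(-1\right) = \left(-60\right) \left(-1\right) = 60$)
$5 - 15 J = 5 - 900 = -895$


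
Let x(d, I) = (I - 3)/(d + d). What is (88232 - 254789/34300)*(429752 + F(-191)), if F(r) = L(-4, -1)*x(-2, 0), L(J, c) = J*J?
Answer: 325127512116651/8575 ≈ 3.7916e+10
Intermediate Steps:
x(d, I) = (-3 + I)/(2*d) (x(d, I) = (-3 + I)/((2*d)) = (-3 + I)*(1/(2*d)) = (-3 + I)/(2*d))
L(J, c) = J**2
F(r) = 12 (F(r) = (-4)**2*((1/2)*(-3 + 0)/(-2)) = 16*((1/2)*(-1/2)*(-3)) = 16*(3/4) = 12)
(88232 - 254789/34300)*(429752 + F(-191)) = (88232 - 254789/34300)*(429752 + 12) = (88232 - 254789*1/34300)*429764 = (88232 - 254789/34300)*429764 = (3026102811/34300)*429764 = 325127512116651/8575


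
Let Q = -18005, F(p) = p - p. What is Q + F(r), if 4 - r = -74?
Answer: -18005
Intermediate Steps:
r = 78 (r = 4 - 1*(-74) = 4 + 74 = 78)
F(p) = 0
Q + F(r) = -18005 + 0 = -18005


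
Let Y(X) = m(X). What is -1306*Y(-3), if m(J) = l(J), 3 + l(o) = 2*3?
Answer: -3918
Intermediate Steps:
l(o) = 3 (l(o) = -3 + 2*3 = -3 + 6 = 3)
m(J) = 3
Y(X) = 3
-1306*Y(-3) = -1306*3 = -3918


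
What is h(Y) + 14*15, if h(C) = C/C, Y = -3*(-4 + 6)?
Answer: 211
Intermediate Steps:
Y = -6 (Y = -3*2 = -6)
h(C) = 1
h(Y) + 14*15 = 1 + 14*15 = 1 + 210 = 211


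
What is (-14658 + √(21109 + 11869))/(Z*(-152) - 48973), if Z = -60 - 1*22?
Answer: 14658/36509 - √32978/36509 ≈ 0.39652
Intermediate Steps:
Z = -82 (Z = -60 - 22 = -82)
(-14658 + √(21109 + 11869))/(Z*(-152) - 48973) = (-14658 + √(21109 + 11869))/(-82*(-152) - 48973) = (-14658 + √32978)/(12464 - 48973) = (-14658 + √32978)/(-36509) = (-14658 + √32978)*(-1/36509) = 14658/36509 - √32978/36509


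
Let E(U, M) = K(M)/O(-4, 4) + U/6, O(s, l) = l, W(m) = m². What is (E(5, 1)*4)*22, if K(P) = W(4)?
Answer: 1276/3 ≈ 425.33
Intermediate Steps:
K(P) = 16 (K(P) = 4² = 16)
E(U, M) = 4 + U/6 (E(U, M) = 16/4 + U/6 = 16*(¼) + U*(⅙) = 4 + U/6)
(E(5, 1)*4)*22 = ((4 + (⅙)*5)*4)*22 = ((4 + ⅚)*4)*22 = ((29/6)*4)*22 = (58/3)*22 = 1276/3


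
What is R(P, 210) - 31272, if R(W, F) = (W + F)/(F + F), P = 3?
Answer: -4378009/140 ≈ -31272.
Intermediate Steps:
R(W, F) = (F + W)/(2*F) (R(W, F) = (F + W)/((2*F)) = (F + W)*(1/(2*F)) = (F + W)/(2*F))
R(P, 210) - 31272 = (½)*(210 + 3)/210 - 31272 = (½)*(1/210)*213 - 31272 = 71/140 - 31272 = -4378009/140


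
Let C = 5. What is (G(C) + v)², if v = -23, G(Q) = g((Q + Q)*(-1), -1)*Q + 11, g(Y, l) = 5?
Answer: 169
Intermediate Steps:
G(Q) = 11 + 5*Q (G(Q) = 5*Q + 11 = 11 + 5*Q)
(G(C) + v)² = ((11 + 5*5) - 23)² = ((11 + 25) - 23)² = (36 - 23)² = 13² = 169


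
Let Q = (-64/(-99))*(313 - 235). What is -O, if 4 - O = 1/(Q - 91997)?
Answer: -12136981/3034237 ≈ -4.0000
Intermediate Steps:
Q = 1664/33 (Q = -64*(-1/99)*78 = (64/99)*78 = 1664/33 ≈ 50.424)
O = 12136981/3034237 (O = 4 - 1/(1664/33 - 91997) = 4 - 1/(-3034237/33) = 4 - 1*(-33/3034237) = 4 + 33/3034237 = 12136981/3034237 ≈ 4.0000)
-O = -1*12136981/3034237 = -12136981/3034237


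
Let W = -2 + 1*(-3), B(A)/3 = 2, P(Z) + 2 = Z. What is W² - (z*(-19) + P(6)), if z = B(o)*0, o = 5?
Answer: 21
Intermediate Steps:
P(Z) = -2 + Z
B(A) = 6 (B(A) = 3*2 = 6)
W = -5 (W = -2 - 3 = -5)
z = 0 (z = 6*0 = 0)
W² - (z*(-19) + P(6)) = (-5)² - (0*(-19) + (-2 + 6)) = 25 - (0 + 4) = 25 - 1*4 = 25 - 4 = 21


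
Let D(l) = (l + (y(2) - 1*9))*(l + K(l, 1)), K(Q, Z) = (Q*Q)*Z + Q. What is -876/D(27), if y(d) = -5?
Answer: -292/3393 ≈ -0.086060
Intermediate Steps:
K(Q, Z) = Q + Z*Q² (K(Q, Z) = Q²*Z + Q = Z*Q² + Q = Q + Z*Q²)
D(l) = (-14 + l)*(l + l*(1 + l)) (D(l) = (l + (-5 - 1*9))*(l + l*(1 + l*1)) = (l + (-5 - 9))*(l + l*(1 + l)) = (l - 14)*(l + l*(1 + l)) = (-14 + l)*(l + l*(1 + l)))
-876/D(27) = -876*1/(27*(-28 + 27² - 12*27)) = -876*1/(27*(-28 + 729 - 324)) = -876/(27*377) = -876/10179 = -876*1/10179 = -292/3393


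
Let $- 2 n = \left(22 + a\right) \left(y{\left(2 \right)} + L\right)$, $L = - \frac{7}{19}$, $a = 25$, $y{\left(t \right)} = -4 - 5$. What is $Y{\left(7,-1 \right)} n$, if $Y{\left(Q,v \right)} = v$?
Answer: $- \frac{4183}{19} \approx -220.16$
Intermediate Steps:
$y{\left(t \right)} = -9$
$L = - \frac{7}{19}$ ($L = \left(-7\right) \frac{1}{19} = - \frac{7}{19} \approx -0.36842$)
$n = \frac{4183}{19}$ ($n = - \frac{\left(22 + 25\right) \left(-9 - \frac{7}{19}\right)}{2} = - \frac{47 \left(- \frac{178}{19}\right)}{2} = \left(- \frac{1}{2}\right) \left(- \frac{8366}{19}\right) = \frac{4183}{19} \approx 220.16$)
$Y{\left(7,-1 \right)} n = \left(-1\right) \frac{4183}{19} = - \frac{4183}{19}$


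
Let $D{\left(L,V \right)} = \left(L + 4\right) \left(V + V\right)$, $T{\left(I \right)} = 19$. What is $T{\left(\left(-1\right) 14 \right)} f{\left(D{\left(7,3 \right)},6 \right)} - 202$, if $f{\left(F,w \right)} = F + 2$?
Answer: $1090$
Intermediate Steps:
$D{\left(L,V \right)} = 2 V \left(4 + L\right)$ ($D{\left(L,V \right)} = \left(4 + L\right) 2 V = 2 V \left(4 + L\right)$)
$f{\left(F,w \right)} = 2 + F$
$T{\left(\left(-1\right) 14 \right)} f{\left(D{\left(7,3 \right)},6 \right)} - 202 = 19 \left(2 + 2 \cdot 3 \left(4 + 7\right)\right) - 202 = 19 \left(2 + 2 \cdot 3 \cdot 11\right) - 202 = 19 \left(2 + 66\right) - 202 = 19 \cdot 68 - 202 = 1292 - 202 = 1090$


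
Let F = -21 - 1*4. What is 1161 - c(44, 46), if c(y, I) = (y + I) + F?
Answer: 1096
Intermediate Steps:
F = -25 (F = -21 - 4 = -25)
c(y, I) = -25 + I + y (c(y, I) = (y + I) - 25 = (I + y) - 25 = -25 + I + y)
1161 - c(44, 46) = 1161 - (-25 + 46 + 44) = 1161 - 1*65 = 1161 - 65 = 1096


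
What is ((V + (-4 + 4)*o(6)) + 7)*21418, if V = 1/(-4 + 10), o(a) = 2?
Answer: 460487/3 ≈ 1.5350e+5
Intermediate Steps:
V = ⅙ (V = 1/6 = ⅙ ≈ 0.16667)
((V + (-4 + 4)*o(6)) + 7)*21418 = ((⅙ + (-4 + 4)*2) + 7)*21418 = ((⅙ + 0*2) + 7)*21418 = ((⅙ + 0) + 7)*21418 = (⅙ + 7)*21418 = (43/6)*21418 = 460487/3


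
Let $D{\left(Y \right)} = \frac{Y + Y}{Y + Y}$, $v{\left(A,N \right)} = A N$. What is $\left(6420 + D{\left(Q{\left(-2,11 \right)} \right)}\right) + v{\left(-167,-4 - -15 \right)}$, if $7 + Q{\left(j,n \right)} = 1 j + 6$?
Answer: $4584$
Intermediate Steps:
$Q{\left(j,n \right)} = -1 + j$ ($Q{\left(j,n \right)} = -7 + \left(1 j + 6\right) = -7 + \left(j + 6\right) = -7 + \left(6 + j\right) = -1 + j$)
$D{\left(Y \right)} = 1$ ($D{\left(Y \right)} = \frac{2 Y}{2 Y} = 2 Y \frac{1}{2 Y} = 1$)
$\left(6420 + D{\left(Q{\left(-2,11 \right)} \right)}\right) + v{\left(-167,-4 - -15 \right)} = \left(6420 + 1\right) - 167 \left(-4 - -15\right) = 6421 - 167 \left(-4 + 15\right) = 6421 - 1837 = 4584$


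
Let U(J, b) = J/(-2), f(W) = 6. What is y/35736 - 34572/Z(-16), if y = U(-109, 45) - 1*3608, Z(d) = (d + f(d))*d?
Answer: -25750699/119120 ≈ -216.17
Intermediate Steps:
U(J, b) = -J/2 (U(J, b) = J*(-½) = -J/2)
Z(d) = d*(6 + d) (Z(d) = (d + 6)*d = (6 + d)*d = d*(6 + d))
y = -7107/2 (y = -½*(-109) - 1*3608 = 109/2 - 3608 = -7107/2 ≈ -3553.5)
y/35736 - 34572/Z(-16) = -7107/2/35736 - 34572*(-1/(16*(6 - 16))) = -7107/2*1/35736 - 34572/((-16*(-10))) = -2369/23824 - 34572/160 = -2369/23824 - 34572*1/160 = -2369/23824 - 8643/40 = -25750699/119120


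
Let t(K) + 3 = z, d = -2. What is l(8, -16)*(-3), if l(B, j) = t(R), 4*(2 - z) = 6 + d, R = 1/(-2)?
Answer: 6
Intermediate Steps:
R = -½ ≈ -0.50000
z = 1 (z = 2 - (6 - 2)/4 = 2 - ¼*4 = 2 - 1 = 1)
t(K) = -2 (t(K) = -3 + 1 = -2)
l(B, j) = -2
l(8, -16)*(-3) = -2*(-3) = 6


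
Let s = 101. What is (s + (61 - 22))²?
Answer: 19600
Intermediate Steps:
(s + (61 - 22))² = (101 + (61 - 22))² = (101 + 39)² = 140² = 19600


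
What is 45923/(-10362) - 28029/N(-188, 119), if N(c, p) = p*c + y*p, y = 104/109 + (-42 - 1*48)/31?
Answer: -210512926972/65953026447 ≈ -3.1919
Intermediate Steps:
y = -6586/3379 (y = 104*(1/109) + (-42 - 48)*(1/31) = 104/109 - 90*1/31 = 104/109 - 90/31 = -6586/3379 ≈ -1.9491)
N(c, p) = -6586*p/3379 + c*p (N(c, p) = p*c - 6586*p/3379 = c*p - 6586*p/3379 = -6586*p/3379 + c*p)
45923/(-10362) - 28029/N(-188, 119) = 45923/(-10362) - 28029*3379/(119*(-6586 + 3379*(-188))) = 45923*(-1/10362) - 28029*3379/(119*(-6586 - 635252)) = -45923/10362 - 28029/((1/3379)*119*(-641838)) = -45923/10362 - 28029/(-76378722/3379) = -45923/10362 - 28029*(-3379/76378722) = -45923/10362 + 31569997/25459574 = -210512926972/65953026447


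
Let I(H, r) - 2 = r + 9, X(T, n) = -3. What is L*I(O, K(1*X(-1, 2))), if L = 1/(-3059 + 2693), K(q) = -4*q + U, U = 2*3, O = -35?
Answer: -29/366 ≈ -0.079235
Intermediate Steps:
U = 6
K(q) = 6 - 4*q (K(q) = -4*q + 6 = 6 - 4*q)
I(H, r) = 11 + r (I(H, r) = 2 + (r + 9) = 2 + (9 + r) = 11 + r)
L = -1/366 (L = 1/(-366) = -1/366 ≈ -0.0027322)
L*I(O, K(1*X(-1, 2))) = -(11 + (6 - 4*(-3)))/366 = -(11 + (6 + 12))/366 = -(11 + 18)/366 = -1/366*29 = -29/366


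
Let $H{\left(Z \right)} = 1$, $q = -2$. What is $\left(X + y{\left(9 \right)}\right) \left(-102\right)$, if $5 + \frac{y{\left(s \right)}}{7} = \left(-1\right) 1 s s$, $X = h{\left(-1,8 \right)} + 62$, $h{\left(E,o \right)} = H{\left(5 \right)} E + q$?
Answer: $55386$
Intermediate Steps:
$h{\left(E,o \right)} = -2 + E$ ($h{\left(E,o \right)} = 1 E - 2 = E - 2 = -2 + E$)
$X = 59$ ($X = \left(-2 - 1\right) + 62 = -3 + 62 = 59$)
$y{\left(s \right)} = -35 - 7 s^{2}$ ($y{\left(s \right)} = -35 + 7 \left(-1\right) 1 s s = -35 + 7 \left(- s^{2}\right) = -35 - 7 s^{2}$)
$\left(X + y{\left(9 \right)}\right) \left(-102\right) = \left(59 - \left(35 + 7 \cdot 9^{2}\right)\right) \left(-102\right) = \left(59 - 602\right) \left(-102\right) = \left(-543\right) \left(-102\right) = 55386$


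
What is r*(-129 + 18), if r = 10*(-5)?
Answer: 5550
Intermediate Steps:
r = -50
r*(-129 + 18) = -50*(-129 + 18) = -50*(-111) = 5550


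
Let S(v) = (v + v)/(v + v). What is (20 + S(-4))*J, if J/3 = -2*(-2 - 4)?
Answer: 756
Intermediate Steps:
J = 36 (J = 3*(-2*(-2 - 4)) = 3*(-2*(-6)) = 3*12 = 36)
S(v) = 1 (S(v) = (2*v)/((2*v)) = (2*v)*(1/(2*v)) = 1)
(20 + S(-4))*J = (20 + 1)*36 = 21*36 = 756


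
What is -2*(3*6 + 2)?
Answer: -40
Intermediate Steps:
-2*(3*6 + 2) = -2*(18 + 2) = -2*20 = -40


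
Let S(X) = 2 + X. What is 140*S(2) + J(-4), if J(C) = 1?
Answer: 561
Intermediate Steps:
140*S(2) + J(-4) = 140*(2 + 2) + 1 = 140*4 + 1 = 560 + 1 = 561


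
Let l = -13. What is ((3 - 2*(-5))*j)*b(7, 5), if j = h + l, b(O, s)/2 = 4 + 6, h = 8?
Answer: -1300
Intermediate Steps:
b(O, s) = 20 (b(O, s) = 2*(4 + 6) = 2*10 = 20)
j = -5 (j = 8 - 13 = -5)
((3 - 2*(-5))*j)*b(7, 5) = ((3 - 2*(-5))*(-5))*20 = ((3 + 10)*(-5))*20 = (13*(-5))*20 = -65*20 = -1300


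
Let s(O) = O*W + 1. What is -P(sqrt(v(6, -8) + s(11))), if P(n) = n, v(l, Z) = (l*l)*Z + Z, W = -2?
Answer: -I*sqrt(317) ≈ -17.805*I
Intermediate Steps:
s(O) = 1 - 2*O (s(O) = O*(-2) + 1 = -2*O + 1 = 1 - 2*O)
v(l, Z) = Z + Z*l**2 (v(l, Z) = l**2*Z + Z = Z*l**2 + Z = Z + Z*l**2)
-P(sqrt(v(6, -8) + s(11))) = -sqrt(-8*(1 + 6**2) + (1 - 2*11)) = -sqrt(-8*(1 + 36) + (1 - 22)) = -sqrt(-8*37 - 21) = -sqrt(-296 - 21) = -sqrt(-317) = -I*sqrt(317)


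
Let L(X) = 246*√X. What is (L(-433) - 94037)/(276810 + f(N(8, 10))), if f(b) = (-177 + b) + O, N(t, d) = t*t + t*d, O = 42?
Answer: -94037/276819 + 82*I*√433/92273 ≈ -0.33971 + 0.018492*I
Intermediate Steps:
N(t, d) = t² + d*t
f(b) = -135 + b (f(b) = (-177 + b) + 42 = -135 + b)
(L(-433) - 94037)/(276810 + f(N(8, 10))) = (246*√(-433) - 94037)/(276810 + (-135 + 8*(10 + 8))) = (246*(I*√433) - 94037)/(276810 + (-135 + 8*18)) = (246*I*√433 - 94037)/(276810 + (-135 + 144)) = (-94037 + 246*I*√433)/(276810 + 9) = (-94037 + 246*I*√433)/276819 = (-94037 + 246*I*√433)*(1/276819) = -94037/276819 + 82*I*√433/92273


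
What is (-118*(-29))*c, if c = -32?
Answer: -109504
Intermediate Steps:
(-118*(-29))*c = -118*(-29)*(-32) = 3422*(-32) = -109504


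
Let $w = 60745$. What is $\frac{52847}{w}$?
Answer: $\frac{52847}{60745} \approx 0.86998$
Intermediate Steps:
$\frac{52847}{w} = \frac{52847}{60745}$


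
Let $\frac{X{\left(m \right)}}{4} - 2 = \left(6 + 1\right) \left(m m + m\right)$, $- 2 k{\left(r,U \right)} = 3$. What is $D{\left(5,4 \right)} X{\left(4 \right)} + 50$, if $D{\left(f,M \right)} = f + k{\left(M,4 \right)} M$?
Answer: $-518$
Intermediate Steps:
$k{\left(r,U \right)} = - \frac{3}{2}$ ($k{\left(r,U \right)} = \left(- \frac{1}{2}\right) 3 = - \frac{3}{2}$)
$D{\left(f,M \right)} = f - \frac{3 M}{2}$
$X{\left(m \right)} = 8 + 28 m + 28 m^{2}$ ($X{\left(m \right)} = 8 + 4 \left(6 + 1\right) \left(m m + m\right) = 8 + 4 \cdot 7 \left(m^{2} + m\right) = 8 + 4 \cdot 7 \left(m + m^{2}\right) = 8 + 4 \left(7 m + 7 m^{2}\right) = 8 + \left(28 m + 28 m^{2}\right) = 8 + 28 m + 28 m^{2}$)
$D{\left(5,4 \right)} X{\left(4 \right)} + 50 = \left(5 - 6\right) \left(8 + 28 \cdot 4 + 28 \cdot 4^{2}\right) + 50 = \left(5 - 6\right) \left(8 + 112 + 28 \cdot 16\right) + 50 = - (8 + 112 + 448) + 50 = \left(-1\right) 568 + 50 = -568 + 50 = -518$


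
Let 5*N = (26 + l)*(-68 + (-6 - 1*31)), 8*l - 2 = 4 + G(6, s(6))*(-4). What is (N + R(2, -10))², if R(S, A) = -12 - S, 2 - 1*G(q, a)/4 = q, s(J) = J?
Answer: 8850625/16 ≈ 5.5316e+5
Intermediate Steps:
G(q, a) = 8 - 4*q
l = 35/4 (l = ¼ + (4 + (8 - 4*6)*(-4))/8 = ¼ + (4 + (8 - 24)*(-4))/8 = ¼ + (4 - 16*(-4))/8 = ¼ + (4 + 64)/8 = ¼ + (⅛)*68 = ¼ + 17/2 = 35/4 ≈ 8.7500)
N = -2919/4 (N = ((26 + 35/4)*(-68 + (-6 - 1*31)))/5 = (139*(-68 + (-6 - 31))/4)/5 = (139*(-68 - 37)/4)/5 = ((139/4)*(-105))/5 = (⅕)*(-14595/4) = -2919/4 ≈ -729.75)
(N + R(2, -10))² = (-2919/4 + (-12 - 1*2))² = (-2919/4 + (-12 - 2))² = (-2919/4 - 14)² = (-2975/4)² = 8850625/16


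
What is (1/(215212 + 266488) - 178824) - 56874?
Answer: -113535726599/481700 ≈ -2.3570e+5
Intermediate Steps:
(1/(215212 + 266488) - 178824) - 56874 = (1/481700 - 178824) - 56874 = -86139520799/481700 - 56874 = -113535726599/481700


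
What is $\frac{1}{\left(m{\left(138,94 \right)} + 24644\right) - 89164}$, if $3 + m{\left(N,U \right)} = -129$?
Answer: $- \frac{1}{64652} \approx -1.5467 \cdot 10^{-5}$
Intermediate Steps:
$m{\left(N,U \right)} = -132$ ($m{\left(N,U \right)} = -3 - 129 = -132$)
$\frac{1}{\left(m{\left(138,94 \right)} + 24644\right) - 89164} = \frac{1}{\left(-132 + 24644\right) - 89164} = \frac{1}{24512 - 89164} = \frac{1}{-64652} = - \frac{1}{64652}$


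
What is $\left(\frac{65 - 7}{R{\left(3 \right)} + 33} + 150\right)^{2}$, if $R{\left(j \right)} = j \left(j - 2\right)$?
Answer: $\frac{7447441}{324} \approx 22986.0$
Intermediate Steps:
$R{\left(j \right)} = j \left(-2 + j\right)$
$\left(\frac{65 - 7}{R{\left(3 \right)} + 33} + 150\right)^{2} = \left(\frac{65 - 7}{3 \left(-2 + 3\right) + 33} + 150\right)^{2} = \left(\frac{58}{3 \cdot 1 + 33} + 150\right)^{2} = \left(\frac{58}{3 + 33} + 150\right)^{2} = \left(\frac{58}{36} + 150\right)^{2} = \left(58 \cdot \frac{1}{36} + 150\right)^{2} = \left(\frac{29}{18} + 150\right)^{2} = \left(\frac{2729}{18}\right)^{2} = \frac{7447441}{324}$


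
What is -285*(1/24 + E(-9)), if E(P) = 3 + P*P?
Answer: -191615/8 ≈ -23952.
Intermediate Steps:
E(P) = 3 + P**2
-285*(1/24 + E(-9)) = -285*(1/24 + (3 + (-9)**2)) = -285*(1/24 + (3 + 81)) = -285*(1/24 + 84) = -285*2017/24 = -191615/8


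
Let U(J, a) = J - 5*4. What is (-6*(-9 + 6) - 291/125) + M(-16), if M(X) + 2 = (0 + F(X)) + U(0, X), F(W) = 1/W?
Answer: -12781/2000 ≈ -6.3905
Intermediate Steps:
F(W) = 1/W
U(J, a) = -20 + J (U(J, a) = J - 20 = -20 + J)
M(X) = -22 + 1/X (M(X) = -2 + ((0 + 1/X) + (-20 + 0)) = -2 + (1/X - 20) = -2 + (-20 + 1/X) = -22 + 1/X)
(-6*(-9 + 6) - 291/125) + M(-16) = (-6*(-9 + 6) - 291/125) + (-22 + 1/(-16)) = (-6*(-3) - 291*1/125) + (-22 - 1/16) = (18 - 291/125) - 353/16 = 1959/125 - 353/16 = -12781/2000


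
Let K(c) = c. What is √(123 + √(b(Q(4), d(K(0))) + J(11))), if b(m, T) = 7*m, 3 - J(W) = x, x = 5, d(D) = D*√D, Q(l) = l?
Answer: √(123 + √26) ≈ 11.318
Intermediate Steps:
d(D) = D^(3/2)
J(W) = -2 (J(W) = 3 - 1*5 = 3 - 5 = -2)
√(123 + √(b(Q(4), d(K(0))) + J(11))) = √(123 + √(7*4 - 2)) = √(123 + √(28 - 2)) = √(123 + √26)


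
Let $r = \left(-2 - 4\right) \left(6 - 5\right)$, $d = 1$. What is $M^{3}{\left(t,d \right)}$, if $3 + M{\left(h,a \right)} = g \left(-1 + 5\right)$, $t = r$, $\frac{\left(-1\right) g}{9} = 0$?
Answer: $-27$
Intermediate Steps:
$g = 0$ ($g = \left(-9\right) 0 = 0$)
$r = -6$ ($r = \left(-6\right) 1 = -6$)
$t = -6$
$M{\left(h,a \right)} = -3$ ($M{\left(h,a \right)} = -3 + 0 \left(-1 + 5\right) = -3 + 0 \cdot 4 = -3 + 0 = -3$)
$M^{3}{\left(t,d \right)} = \left(-3\right)^{3} = -27$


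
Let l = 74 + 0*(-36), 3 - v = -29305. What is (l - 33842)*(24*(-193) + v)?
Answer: -833259168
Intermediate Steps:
v = 29308 (v = 3 - 1*(-29305) = 3 + 29305 = 29308)
l = 74 (l = 74 + 0 = 74)
(l - 33842)*(24*(-193) + v) = (74 - 33842)*(24*(-193) + 29308) = -33768*(-4632 + 29308) = -33768*24676 = -833259168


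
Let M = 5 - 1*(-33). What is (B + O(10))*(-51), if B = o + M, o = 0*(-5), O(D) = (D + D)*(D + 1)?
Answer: -13158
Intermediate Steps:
O(D) = 2*D*(1 + D) (O(D) = (2*D)*(1 + D) = 2*D*(1 + D))
M = 38 (M = 5 + 33 = 38)
o = 0
B = 38 (B = 0 + 38 = 38)
(B + O(10))*(-51) = (38 + 2*10*(1 + 10))*(-51) = (38 + 2*10*11)*(-51) = (38 + 220)*(-51) = 258*(-51) = -13158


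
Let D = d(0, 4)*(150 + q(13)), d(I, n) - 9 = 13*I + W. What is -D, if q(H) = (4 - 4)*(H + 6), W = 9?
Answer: -2700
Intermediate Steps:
q(H) = 0 (q(H) = 0*(6 + H) = 0)
d(I, n) = 18 + 13*I (d(I, n) = 9 + (13*I + 9) = 9 + (9 + 13*I) = 18 + 13*I)
D = 2700 (D = (18 + 13*0)*(150 + 0) = (18 + 0)*150 = 18*150 = 2700)
-D = -1*2700 = -2700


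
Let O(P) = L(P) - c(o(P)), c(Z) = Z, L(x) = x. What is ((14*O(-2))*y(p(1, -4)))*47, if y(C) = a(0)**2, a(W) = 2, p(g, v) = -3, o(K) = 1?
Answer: -7896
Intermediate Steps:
O(P) = -1 + P (O(P) = P - 1*1 = P - 1 = -1 + P)
y(C) = 4 (y(C) = 2**2 = 4)
((14*O(-2))*y(p(1, -4)))*47 = ((14*(-1 - 2))*4)*47 = ((14*(-3))*4)*47 = -42*4*47 = -168*47 = -7896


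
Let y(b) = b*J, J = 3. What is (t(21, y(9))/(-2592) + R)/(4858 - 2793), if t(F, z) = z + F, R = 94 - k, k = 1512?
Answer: -10939/15930 ≈ -0.68669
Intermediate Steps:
R = -1418 (R = 94 - 1*1512 = 94 - 1512 = -1418)
y(b) = 3*b (y(b) = b*3 = 3*b)
t(F, z) = F + z
(t(21, y(9))/(-2592) + R)/(4858 - 2793) = ((21 + 3*9)/(-2592) - 1418)/(4858 - 2793) = ((21 + 27)*(-1/2592) - 1418)/2065 = (48*(-1/2592) - 1418)*(1/2065) = (-1/54 - 1418)*(1/2065) = -76573/54*1/2065 = -10939/15930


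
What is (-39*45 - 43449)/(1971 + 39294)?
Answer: -15068/13755 ≈ -1.0955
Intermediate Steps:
(-39*45 - 43449)/(1971 + 39294) = (-1755 - 43449)/41265 = -45204*1/41265 = -15068/13755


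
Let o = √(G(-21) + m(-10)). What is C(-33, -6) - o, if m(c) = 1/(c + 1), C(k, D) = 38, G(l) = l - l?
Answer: 38 - I/3 ≈ 38.0 - 0.33333*I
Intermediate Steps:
G(l) = 0
m(c) = 1/(1 + c)
o = I/3 (o = √(0 + 1/(1 - 10)) = √(0 + 1/(-9)) = √(0 - ⅑) = √(-⅑) = I/3 ≈ 0.33333*I)
C(-33, -6) - o = 38 - I/3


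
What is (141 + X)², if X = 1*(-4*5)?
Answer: 14641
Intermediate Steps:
X = -20 (X = 1*(-20) = -20)
(141 + X)² = (141 - 20)² = 121² = 14641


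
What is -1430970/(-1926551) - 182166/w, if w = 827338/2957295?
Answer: -518933837760748305/796954425619 ≈ -6.5115e+5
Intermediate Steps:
w = 827338/2957295 (w = 827338*(1/2957295) = 827338/2957295 ≈ 0.27976)
-1430970/(-1926551) - 182166/w = -1430970/(-1926551) - 182166/827338/2957295 = -1430970*(-1/1926551) - 182166*2957295/827338 = 1430970/1926551 - 269359300485/413669 = -518933837760748305/796954425619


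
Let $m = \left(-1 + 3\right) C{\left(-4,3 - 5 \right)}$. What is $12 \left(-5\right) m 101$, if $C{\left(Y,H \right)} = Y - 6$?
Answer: $121200$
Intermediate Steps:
$C{\left(Y,H \right)} = -6 + Y$ ($C{\left(Y,H \right)} = Y - 6 = -6 + Y$)
$m = -20$ ($m = \left(-1 + 3\right) \left(-6 - 4\right) = 2 \left(-10\right) = -20$)
$12 \left(-5\right) m 101 = 12 \left(-5\right) \left(-20\right) 101 = \left(-60\right) \left(-20\right) 101 = 1200 \cdot 101 = 121200$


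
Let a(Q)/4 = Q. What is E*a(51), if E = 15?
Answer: 3060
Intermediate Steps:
a(Q) = 4*Q
E*a(51) = 15*(4*51) = 15*204 = 3060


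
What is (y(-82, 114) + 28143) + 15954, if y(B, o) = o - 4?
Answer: 44207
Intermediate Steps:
y(B, o) = -4 + o
(y(-82, 114) + 28143) + 15954 = ((-4 + 114) + 28143) + 15954 = (110 + 28143) + 15954 = 28253 + 15954 = 44207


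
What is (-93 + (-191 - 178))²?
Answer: 213444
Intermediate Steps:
(-93 + (-191 - 178))² = (-93 - 369)² = (-462)² = 213444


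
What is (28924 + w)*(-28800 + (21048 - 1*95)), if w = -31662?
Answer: 21485086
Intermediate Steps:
(28924 + w)*(-28800 + (21048 - 1*95)) = (28924 - 31662)*(-28800 + (21048 - 1*95)) = -2738*(-28800 + (21048 - 95)) = -2738*(-28800 + 20953) = -2738*(-7847) = 21485086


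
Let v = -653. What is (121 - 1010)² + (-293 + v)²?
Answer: 1685237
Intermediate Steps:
(121 - 1010)² + (-293 + v)² = (121 - 1010)² + (-293 - 653)² = (-889)² + (-946)² = 790321 + 894916 = 1685237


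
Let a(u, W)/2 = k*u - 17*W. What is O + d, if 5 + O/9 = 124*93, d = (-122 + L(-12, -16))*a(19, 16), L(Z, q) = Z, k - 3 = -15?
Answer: 237743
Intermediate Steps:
k = -12 (k = 3 - 15 = -12)
a(u, W) = -34*W - 24*u (a(u, W) = 2*(-12*u - 17*W) = 2*(-17*W - 12*u) = -34*W - 24*u)
d = 134000 (d = (-122 - 12)*(-34*16 - 24*19) = -134*(-544 - 456) = -134*(-1000) = 134000)
O = 103743 (O = -45 + 9*(124*93) = -45 + 9*11532 = -45 + 103788 = 103743)
O + d = 103743 + 134000 = 237743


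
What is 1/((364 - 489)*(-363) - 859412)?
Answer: -1/814037 ≈ -1.2284e-6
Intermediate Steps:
1/((364 - 489)*(-363) - 859412) = 1/(-125*(-363) - 859412) = 1/(45375 - 859412) = 1/(-814037) = -1/814037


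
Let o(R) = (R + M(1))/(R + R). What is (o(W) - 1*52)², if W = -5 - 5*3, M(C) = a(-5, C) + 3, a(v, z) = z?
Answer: 66564/25 ≈ 2662.6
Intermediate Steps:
M(C) = 3 + C (M(C) = C + 3 = 3 + C)
W = -20 (W = -5 - 15 = -20)
o(R) = (4 + R)/(2*R) (o(R) = (R + (3 + 1))/(R + R) = (R + 4)/((2*R)) = (4 + R)*(1/(2*R)) = (4 + R)/(2*R))
(o(W) - 1*52)² = ((½)*(4 - 20)/(-20) - 1*52)² = ((½)*(-1/20)*(-16) - 52)² = (⅖ - 52)² = (-258/5)² = 66564/25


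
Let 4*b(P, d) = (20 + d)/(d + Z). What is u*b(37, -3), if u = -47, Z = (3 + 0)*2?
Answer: -799/12 ≈ -66.583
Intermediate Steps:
Z = 6 (Z = 3*2 = 6)
b(P, d) = (20 + d)/(4*(6 + d)) (b(P, d) = ((20 + d)/(d + 6))/4 = ((20 + d)/(6 + d))/4 = (20 + d)/(4*(6 + d)))
u*b(37, -3) = -47*(20 - 3)/(4*(6 - 3)) = -47*17/(4*3) = -47*17/12 = -799/12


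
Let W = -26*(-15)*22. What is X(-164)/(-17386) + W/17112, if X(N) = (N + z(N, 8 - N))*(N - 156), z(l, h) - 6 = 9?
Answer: -27780345/12396218 ≈ -2.2410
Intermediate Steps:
z(l, h) = 15 (z(l, h) = 6 + 9 = 15)
W = 8580 (W = 390*22 = 8580)
X(N) = (-156 + N)*(15 + N) (X(N) = (N + 15)*(N - 156) = (15 + N)*(-156 + N) = (-156 + N)*(15 + N))
X(-164)/(-17386) + W/17112 = (-2340 + (-164)² - 141*(-164))/(-17386) + 8580/17112 = (-2340 + 26896 + 23124)*(-1/17386) + 8580*(1/17112) = 47680*(-1/17386) + 715/1426 = -23840/8693 + 715/1426 = -27780345/12396218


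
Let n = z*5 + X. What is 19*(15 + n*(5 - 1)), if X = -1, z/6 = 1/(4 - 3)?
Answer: 2489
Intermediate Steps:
z = 6 (z = 6/(4 - 3) = 6/1 = 6*1 = 6)
n = 29 (n = 6*5 - 1 = 30 - 1 = 29)
19*(15 + n*(5 - 1)) = 19*(15 + 29*(5 - 1)) = 19*(15 + 29*4) = 19*(15 + 116) = 19*131 = 2489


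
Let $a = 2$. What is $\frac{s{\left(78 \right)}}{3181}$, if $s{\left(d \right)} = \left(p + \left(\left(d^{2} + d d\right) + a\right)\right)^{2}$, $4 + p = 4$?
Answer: $\frac{148108900}{3181} \approx 46561.0$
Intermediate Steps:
$p = 0$ ($p = -4 + 4 = 0$)
$s{\left(d \right)} = \left(2 + 2 d^{2}\right)^{2}$ ($s{\left(d \right)} = \left(0 + \left(\left(d^{2} + d d\right) + 2\right)\right)^{2} = \left(0 + \left(\left(d^{2} + d^{2}\right) + 2\right)\right)^{2} = \left(0 + \left(2 d^{2} + 2\right)\right)^{2} = \left(0 + \left(2 + 2 d^{2}\right)\right)^{2} = \left(2 + 2 d^{2}\right)^{2}$)
$\frac{s{\left(78 \right)}}{3181} = \frac{4 \left(1 + 78^{2}\right)^{2}}{3181} = 4 \left(1 + 6084\right)^{2} \cdot \frac{1}{3181} = 4 \cdot 6085^{2} \cdot \frac{1}{3181} = 4 \cdot 37027225 \cdot \frac{1}{3181} = 148108900 \cdot \frac{1}{3181} = \frac{148108900}{3181}$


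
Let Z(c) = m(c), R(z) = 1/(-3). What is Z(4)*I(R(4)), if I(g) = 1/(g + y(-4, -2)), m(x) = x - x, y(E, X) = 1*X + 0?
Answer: 0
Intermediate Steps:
y(E, X) = X (y(E, X) = X + 0 = X)
m(x) = 0
R(z) = -⅓
I(g) = 1/(-2 + g) (I(g) = 1/(g - 2) = 1/(-2 + g))
Z(c) = 0
Z(4)*I(R(4)) = 0/(-2 - ⅓) = 0/(-7/3) = 0*(-3/7) = 0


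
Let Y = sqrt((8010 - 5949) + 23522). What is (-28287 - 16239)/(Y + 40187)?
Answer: -894683181/807484693 + 22263*sqrt(25583)/807484693 ≈ -1.1036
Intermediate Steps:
Y = sqrt(25583) (Y = sqrt(2061 + 23522) = sqrt(25583) ≈ 159.95)
(-28287 - 16239)/(Y + 40187) = (-28287 - 16239)/(sqrt(25583) + 40187) = -44526/(40187 + sqrt(25583))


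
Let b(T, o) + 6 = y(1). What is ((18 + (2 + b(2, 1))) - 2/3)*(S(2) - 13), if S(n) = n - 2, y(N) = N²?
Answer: -559/3 ≈ -186.33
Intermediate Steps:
b(T, o) = -5 (b(T, o) = -6 + 1² = -6 + 1 = -5)
S(n) = -2 + n
((18 + (2 + b(2, 1))) - 2/3)*(S(2) - 13) = ((18 + (2 - 5)) - 2/3)*((-2 + 2) - 13) = ((18 - 3) - 2*⅓)*(0 - 13) = (15 - ⅔)*(-13) = (43/3)*(-13) = -559/3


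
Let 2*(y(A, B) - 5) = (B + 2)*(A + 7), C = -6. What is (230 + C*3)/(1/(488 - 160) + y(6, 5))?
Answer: 69536/16565 ≈ 4.1978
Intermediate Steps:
y(A, B) = 5 + (2 + B)*(7 + A)/2 (y(A, B) = 5 + ((B + 2)*(A + 7))/2 = 5 + ((2 + B)*(7 + A))/2 = 5 + (2 + B)*(7 + A)/2)
(230 + C*3)/(1/(488 - 160) + y(6, 5)) = (230 - 6*3)/(1/(488 - 160) + (12 + 6 + (7/2)*5 + (1/2)*6*5)) = (230 - 18)/(1/328 + (12 + 6 + 35/2 + 15)) = 212/(1/328 + 101/2) = 212/(16565/328) = 212*(328/16565) = 69536/16565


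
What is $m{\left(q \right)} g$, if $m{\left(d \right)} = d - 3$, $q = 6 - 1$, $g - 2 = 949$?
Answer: $1902$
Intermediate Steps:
$g = 951$ ($g = 2 + 949 = 951$)
$q = 5$ ($q = 6 - 1 = 5$)
$m{\left(d \right)} = -3 + d$
$m{\left(q \right)} g = \left(-3 + 5\right) 951 = 2 \cdot 951 = 1902$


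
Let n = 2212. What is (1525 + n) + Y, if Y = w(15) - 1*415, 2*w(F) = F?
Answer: 6659/2 ≈ 3329.5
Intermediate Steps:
w(F) = F/2
Y = -815/2 (Y = (1/2)*15 - 1*415 = 15/2 - 415 = -815/2 ≈ -407.50)
(1525 + n) + Y = (1525 + 2212) - 815/2 = 3737 - 815/2 = 6659/2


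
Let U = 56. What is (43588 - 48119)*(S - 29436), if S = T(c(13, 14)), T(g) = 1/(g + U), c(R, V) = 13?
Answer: 400123351/3 ≈ 1.3337e+8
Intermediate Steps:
T(g) = 1/(56 + g) (T(g) = 1/(g + 56) = 1/(56 + g))
S = 1/69 (S = 1/(56 + 13) = 1/69 ≈ 0.014493)
(43588 - 48119)*(S - 29436) = (43588 - 48119)*(1/69 - 29436) = -4531*(-2031083/69) = 400123351/3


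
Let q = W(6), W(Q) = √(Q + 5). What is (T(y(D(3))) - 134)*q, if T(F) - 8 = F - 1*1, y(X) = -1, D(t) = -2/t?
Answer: -128*√11 ≈ -424.53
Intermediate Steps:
W(Q) = √(5 + Q)
q = √11 (q = √(5 + 6) = √11 ≈ 3.3166)
T(F) = 7 + F (T(F) = 8 + (F - 1*1) = 8 + (F - 1) = 8 + (-1 + F) = 7 + F)
(T(y(D(3))) - 134)*q = ((7 - 1) - 134)*√11 = (6 - 134)*√11 = -128*√11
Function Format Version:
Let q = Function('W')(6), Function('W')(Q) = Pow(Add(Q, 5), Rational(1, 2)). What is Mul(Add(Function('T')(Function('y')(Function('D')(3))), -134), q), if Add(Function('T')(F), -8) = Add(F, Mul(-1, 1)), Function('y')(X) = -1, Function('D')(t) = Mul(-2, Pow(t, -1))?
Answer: Mul(-128, Pow(11, Rational(1, 2))) ≈ -424.53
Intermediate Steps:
Function('W')(Q) = Pow(Add(5, Q), Rational(1, 2))
q = Pow(11, Rational(1, 2)) (q = Pow(Add(5, 6), Rational(1, 2)) = Pow(11, Rational(1, 2)) ≈ 3.3166)
Function('T')(F) = Add(7, F) (Function('T')(F) = Add(8, Add(F, Mul(-1, 1))) = Add(8, Add(F, -1)) = Add(8, Add(-1, F)) = Add(7, F))
Mul(Add(Function('T')(Function('y')(Function('D')(3))), -134), q) = Mul(Add(Add(7, -1), -134), Pow(11, Rational(1, 2))) = Mul(Add(6, -134), Pow(11, Rational(1, 2))) = Mul(-128, Pow(11, Rational(1, 2)))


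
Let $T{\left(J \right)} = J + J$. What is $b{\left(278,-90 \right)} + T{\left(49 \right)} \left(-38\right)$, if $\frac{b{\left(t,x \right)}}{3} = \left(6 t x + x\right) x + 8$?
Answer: $40553000$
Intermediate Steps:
$T{\left(J \right)} = 2 J$
$b{\left(t,x \right)} = 24 + 3 x \left(x + 6 t x\right)$ ($b{\left(t,x \right)} = 3 \left(\left(6 t x + x\right) x + 8\right) = 3 \left(\left(x + 6 t x\right) x + 8\right) = 3 \left(x \left(x + 6 t x\right) + 8\right) = 3 \left(8 + x \left(x + 6 t x\right)\right) = 24 + 3 x \left(x + 6 t x\right)$)
$b{\left(278,-90 \right)} + T{\left(49 \right)} \left(-38\right) = \left(24 + 3 \left(-90\right)^{2} + 18 \cdot 278 \left(-90\right)^{2}\right) + 2 \cdot 49 \left(-38\right) = \left(24 + 3 \cdot 8100 + 18 \cdot 278 \cdot 8100\right) + 98 \left(-38\right) = \left(24 + 24300 + 40532400\right) - 3724 = 40556724 - 3724 = 40553000$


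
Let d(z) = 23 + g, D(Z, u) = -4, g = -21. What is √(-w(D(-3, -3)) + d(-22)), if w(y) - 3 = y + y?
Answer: √7 ≈ 2.6458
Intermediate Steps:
w(y) = 3 + 2*y (w(y) = 3 + (y + y) = 3 + 2*y)
d(z) = 2 (d(z) = 23 - 21 = 2)
√(-w(D(-3, -3)) + d(-22)) = √(-(3 + 2*(-4)) + 2) = √(-(3 - 8) + 2) = √(-1*(-5) + 2) = √(5 + 2) = √7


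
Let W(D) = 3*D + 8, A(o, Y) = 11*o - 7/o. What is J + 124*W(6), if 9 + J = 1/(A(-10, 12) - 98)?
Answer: 6664685/2073 ≈ 3215.0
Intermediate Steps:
A(o, Y) = -7/o + 11*o
W(D) = 8 + 3*D
J = -18667/2073 (J = -9 + 1/((-7/(-10) + 11*(-10)) - 98) = -9 + 1/((-7*(-1/10) - 110) - 98) = -9 + 1/((7/10 - 110) - 98) = -9 + 1/(-1093/10 - 98) = -9 + 1/(-2073/10) = -9 - 10/2073 = -18667/2073 ≈ -9.0048)
J + 124*W(6) = -18667/2073 + 124*(8 + 3*6) = -18667/2073 + 124*(8 + 18) = -18667/2073 + 124*26 = -18667/2073 + 3224 = 6664685/2073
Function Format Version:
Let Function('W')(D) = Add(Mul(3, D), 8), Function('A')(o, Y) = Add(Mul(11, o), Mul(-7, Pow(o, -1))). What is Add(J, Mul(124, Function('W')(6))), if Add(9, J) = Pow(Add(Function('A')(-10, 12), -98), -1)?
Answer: Rational(6664685, 2073) ≈ 3215.0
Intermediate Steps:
Function('A')(o, Y) = Add(Mul(-7, Pow(o, -1)), Mul(11, o))
Function('W')(D) = Add(8, Mul(3, D))
J = Rational(-18667, 2073) (J = Add(-9, Pow(Add(Add(Mul(-7, Pow(-10, -1)), Mul(11, -10)), -98), -1)) = Add(-9, Pow(Add(Add(Mul(-7, Rational(-1, 10)), -110), -98), -1)) = Add(-9, Pow(Add(Add(Rational(7, 10), -110), -98), -1)) = Add(-9, Pow(Add(Rational(-1093, 10), -98), -1)) = Add(-9, Pow(Rational(-2073, 10), -1)) = Add(-9, Rational(-10, 2073)) = Rational(-18667, 2073) ≈ -9.0048)
Add(J, Mul(124, Function('W')(6))) = Add(Rational(-18667, 2073), Mul(124, Add(8, Mul(3, 6)))) = Add(Rational(-18667, 2073), Mul(124, Add(8, 18))) = Add(Rational(-18667, 2073), Mul(124, 26)) = Add(Rational(-18667, 2073), 3224) = Rational(6664685, 2073)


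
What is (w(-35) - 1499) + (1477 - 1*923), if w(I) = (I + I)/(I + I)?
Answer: -944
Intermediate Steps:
w(I) = 1 (w(I) = (2*I)/((2*I)) = (2*I)*(1/(2*I)) = 1)
(w(-35) - 1499) + (1477 - 1*923) = (1 - 1499) + (1477 - 1*923) = -1498 + (1477 - 923) = -1498 + 554 = -944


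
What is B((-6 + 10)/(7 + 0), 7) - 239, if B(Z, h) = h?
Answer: -232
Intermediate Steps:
B((-6 + 10)/(7 + 0), 7) - 239 = 7 - 239 = -232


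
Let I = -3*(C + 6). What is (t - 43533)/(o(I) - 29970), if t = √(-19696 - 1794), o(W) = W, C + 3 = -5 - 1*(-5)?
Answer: 4837/3331 - I*√21490/29979 ≈ 1.4521 - 0.0048899*I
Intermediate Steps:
C = -3 (C = -3 + (-5 - 1*(-5)) = -3 + (-5 + 5) = -3 + 0 = -3)
I = -9 (I = -3*(-3 + 6) = -3*3 = -9)
t = I*√21490 (t = √(-21490) = I*√21490 ≈ 146.59*I)
(t - 43533)/(o(I) - 29970) = (I*√21490 - 43533)/(-9 - 29970) = (-43533 + I*√21490)/(-29979) = (-43533 + I*√21490)*(-1/29979) = 4837/3331 - I*√21490/29979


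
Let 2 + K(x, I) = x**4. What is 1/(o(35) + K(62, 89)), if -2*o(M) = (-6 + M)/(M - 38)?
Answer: 6/88658033 ≈ 6.7676e-8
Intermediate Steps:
K(x, I) = -2 + x**4
o(M) = -(-6 + M)/(2*(-38 + M)) (o(M) = -(-6 + M)/(2*(M - 38)) = -(-6 + M)/(2*(-38 + M)))
1/(o(35) + K(62, 89)) = 1/((6 - 1*35)/(2*(-38 + 35)) + (-2 + 62**4)) = 1/((1/2)*(6 - 35)/(-3) + (-2 + 14776336)) = 1/((1/2)*(-1/3)*(-29) + 14776334) = 1/(29/6 + 14776334) = 1/(88658033/6) = 6/88658033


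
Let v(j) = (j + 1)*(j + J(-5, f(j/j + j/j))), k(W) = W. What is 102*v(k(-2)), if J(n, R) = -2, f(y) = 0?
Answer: 408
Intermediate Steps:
v(j) = (1 + j)*(-2 + j) (v(j) = (j + 1)*(j - 2) = (1 + j)*(-2 + j))
102*v(k(-2)) = 102*(-2 + (-2)² - 1*(-2)) = 102*(-2 + 4 + 2) = 102*4 = 408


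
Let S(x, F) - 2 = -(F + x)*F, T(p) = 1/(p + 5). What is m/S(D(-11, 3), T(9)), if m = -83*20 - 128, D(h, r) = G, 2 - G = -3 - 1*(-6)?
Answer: -116816/135 ≈ -865.30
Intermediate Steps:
T(p) = 1/(5 + p)
G = -1 (G = 2 - (-3 - 1*(-6)) = 2 - (-3 + 6) = 2 - 1*3 = 2 - 3 = -1)
D(h, r) = -1
m = -1788 (m = -1660 - 128 = -1788)
S(x, F) = 2 - F*(F + x) (S(x, F) = 2 - (F + x)*F = 2 - F*(F + x))
m/S(D(-11, 3), T(9)) = -1788/(2 - (1/(5 + 9))² - 1*(-1)/(5 + 9)) = -1788/(2 - (1/14)² - 1*(-1)/14) = -1788/(2 - (1/14)² - 1*1/14*(-1)) = -1788/(2 - 1*1/196 + 1/14) = -1788/(2 - 1/196 + 1/14) = -1788/405/196 = -1788*196/405 = -116816/135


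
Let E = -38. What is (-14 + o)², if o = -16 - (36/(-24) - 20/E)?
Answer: 1216609/1444 ≈ 842.53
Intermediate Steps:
o = -571/38 (o = -16 - (36/(-24) - 20/(-38)) = -16 - (36*(-1/24) - 20*(-1/38)) = -16 - (-3/2 + 10/19) = -16 - 1*(-37/38) = -16 + 37/38 = -571/38 ≈ -15.026)
(-14 + o)² = (-14 - 571/38)² = (-1103/38)² = 1216609/1444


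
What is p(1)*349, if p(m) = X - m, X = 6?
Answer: 1745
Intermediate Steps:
p(m) = 6 - m
p(1)*349 = (6 - 1*1)*349 = (6 - 1)*349 = 5*349 = 1745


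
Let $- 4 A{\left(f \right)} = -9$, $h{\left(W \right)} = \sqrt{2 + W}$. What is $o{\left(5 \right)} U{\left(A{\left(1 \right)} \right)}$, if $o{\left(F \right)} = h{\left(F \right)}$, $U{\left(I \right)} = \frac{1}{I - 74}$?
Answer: $- \frac{4 \sqrt{7}}{287} \approx -0.036875$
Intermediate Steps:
$A{\left(f \right)} = \frac{9}{4}$ ($A{\left(f \right)} = \left(- \frac{1}{4}\right) \left(-9\right) = \frac{9}{4}$)
$U{\left(I \right)} = \frac{1}{-74 + I}$
$o{\left(F \right)} = \sqrt{2 + F}$
$o{\left(5 \right)} U{\left(A{\left(1 \right)} \right)} = \frac{\sqrt{2 + 5}}{-74 + \frac{9}{4}} = \frac{\sqrt{7}}{- \frac{287}{4}} = \sqrt{7} \left(- \frac{4}{287}\right) = - \frac{4 \sqrt{7}}{287}$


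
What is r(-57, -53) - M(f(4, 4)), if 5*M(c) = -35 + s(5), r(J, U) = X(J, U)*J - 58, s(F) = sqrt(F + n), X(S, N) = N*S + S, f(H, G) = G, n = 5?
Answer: -168999 - sqrt(10)/5 ≈ -1.6900e+5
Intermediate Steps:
X(S, N) = S + N*S
s(F) = sqrt(5 + F) (s(F) = sqrt(F + 5) = sqrt(5 + F))
r(J, U) = -58 + J**2*(1 + U) (r(J, U) = (J*(1 + U))*J - 58 = J**2*(1 + U) - 58 = -58 + J**2*(1 + U))
M(c) = -7 + sqrt(10)/5 (M(c) = (-35 + sqrt(5 + 5))/5 = (-35 + sqrt(10))/5 = -7 + sqrt(10)/5)
r(-57, -53) - M(f(4, 4)) = (-58 + (-57)**2*(1 - 53)) - (-7 + sqrt(10)/5) = (-58 + 3249*(-52)) + (7 - sqrt(10)/5) = (-58 - 168948) + (7 - sqrt(10)/5) = -169006 + (7 - sqrt(10)/5) = -168999 - sqrt(10)/5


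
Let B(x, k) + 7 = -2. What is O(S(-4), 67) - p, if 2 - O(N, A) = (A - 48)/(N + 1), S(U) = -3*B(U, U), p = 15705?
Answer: -439703/28 ≈ -15704.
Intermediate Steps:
B(x, k) = -9 (B(x, k) = -7 - 2 = -9)
S(U) = 27 (S(U) = -3*(-9) = 27)
O(N, A) = 2 - (-48 + A)/(1 + N) (O(N, A) = 2 - (A - 48)/(N + 1) = 2 - (-48 + A)/(1 + N))
O(S(-4), 67) - p = (50 - 1*67 + 2*27)/(1 + 27) - 1*15705 = (50 - 67 + 54)/28 - 15705 = (1/28)*37 - 15705 = 37/28 - 15705 = -439703/28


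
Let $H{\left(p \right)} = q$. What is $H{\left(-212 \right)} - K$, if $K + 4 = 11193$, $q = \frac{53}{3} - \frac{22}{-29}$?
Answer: $- \frac{971840}{87} \approx -11171.0$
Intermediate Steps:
$q = \frac{1603}{87}$ ($q = 53 \cdot \frac{1}{3} - - \frac{22}{29} = \frac{53}{3} + \frac{22}{29} = \frac{1603}{87} \approx 18.425$)
$H{\left(p \right)} = \frac{1603}{87}$
$K = 11189$ ($K = -4 + 11193 = 11189$)
$H{\left(-212 \right)} - K = \frac{1603}{87} - 11189 = - \frac{971840}{87}$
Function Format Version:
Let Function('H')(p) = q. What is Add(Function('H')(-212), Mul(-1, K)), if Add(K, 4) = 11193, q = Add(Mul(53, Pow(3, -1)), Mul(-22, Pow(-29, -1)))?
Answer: Rational(-971840, 87) ≈ -11171.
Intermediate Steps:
q = Rational(1603, 87) (q = Add(Mul(53, Rational(1, 3)), Mul(-22, Rational(-1, 29))) = Add(Rational(53, 3), Rational(22, 29)) = Rational(1603, 87) ≈ 18.425)
Function('H')(p) = Rational(1603, 87)
K = 11189 (K = Add(-4, 11193) = 11189)
Add(Function('H')(-212), Mul(-1, K)) = Add(Rational(1603, 87), Mul(-1, 11189)) = Add(Rational(1603, 87), -11189) = Rational(-971840, 87)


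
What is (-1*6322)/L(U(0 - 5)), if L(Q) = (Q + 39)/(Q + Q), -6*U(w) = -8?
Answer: -50576/121 ≈ -417.98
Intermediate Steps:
U(w) = 4/3 (U(w) = -⅙*(-8) = 4/3)
L(Q) = (39 + Q)/(2*Q) (L(Q) = (39 + Q)/((2*Q)) = (39 + Q)*(1/(2*Q)) = (39 + Q)/(2*Q))
(-1*6322)/L(U(0 - 5)) = (-1*6322)/(((39 + 4/3)/(2*(4/3)))) = -6322/((½)*(¾)*(121/3)) = -6322/121/8 = -6322*8/121 = -50576/121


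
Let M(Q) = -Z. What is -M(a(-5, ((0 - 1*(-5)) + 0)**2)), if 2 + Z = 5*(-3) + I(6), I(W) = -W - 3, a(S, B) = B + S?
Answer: -26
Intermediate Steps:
I(W) = -3 - W
Z = -26 (Z = -2 + (5*(-3) + (-3 - 1*6)) = -2 + (-15 + (-3 - 6)) = -2 + (-15 - 9) = -2 - 24 = -26)
M(Q) = 26 (M(Q) = -1*(-26) = 26)
-M(a(-5, ((0 - 1*(-5)) + 0)**2)) = -1*26 = -26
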